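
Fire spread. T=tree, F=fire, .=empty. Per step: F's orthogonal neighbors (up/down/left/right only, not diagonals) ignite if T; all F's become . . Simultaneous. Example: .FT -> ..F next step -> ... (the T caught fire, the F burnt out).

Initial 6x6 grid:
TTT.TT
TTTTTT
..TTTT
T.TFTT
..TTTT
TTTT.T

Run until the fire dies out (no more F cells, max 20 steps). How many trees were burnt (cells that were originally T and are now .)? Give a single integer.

Answer: 27

Derivation:
Step 1: +4 fires, +1 burnt (F count now 4)
Step 2: +7 fires, +4 burnt (F count now 7)
Step 3: +5 fires, +7 burnt (F count now 5)
Step 4: +6 fires, +5 burnt (F count now 6)
Step 5: +4 fires, +6 burnt (F count now 4)
Step 6: +1 fires, +4 burnt (F count now 1)
Step 7: +0 fires, +1 burnt (F count now 0)
Fire out after step 7
Initially T: 28, now '.': 35
Total burnt (originally-T cells now '.'): 27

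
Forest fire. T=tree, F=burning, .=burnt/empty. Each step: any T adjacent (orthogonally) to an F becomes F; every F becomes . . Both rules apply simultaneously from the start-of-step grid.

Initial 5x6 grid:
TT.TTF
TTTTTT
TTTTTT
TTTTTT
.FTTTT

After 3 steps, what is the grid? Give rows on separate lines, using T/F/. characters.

Step 1: 4 trees catch fire, 2 burn out
  TT.TF.
  TTTTTF
  TTTTTT
  TFTTTT
  ..FTTT
Step 2: 7 trees catch fire, 4 burn out
  TT.F..
  TTTTF.
  TFTTTF
  F.FTTT
  ...FTT
Step 3: 8 trees catch fire, 7 burn out
  TT....
  TFTF..
  F.FTF.
  ...FTF
  ....FT

TT....
TFTF..
F.FTF.
...FTF
....FT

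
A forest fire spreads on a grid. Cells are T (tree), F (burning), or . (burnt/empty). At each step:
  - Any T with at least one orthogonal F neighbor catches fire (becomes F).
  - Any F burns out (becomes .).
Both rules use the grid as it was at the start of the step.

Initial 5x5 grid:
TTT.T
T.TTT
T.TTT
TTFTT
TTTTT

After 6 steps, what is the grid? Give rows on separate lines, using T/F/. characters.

Step 1: 4 trees catch fire, 1 burn out
  TTT.T
  T.TTT
  T.FTT
  TF.FT
  TTFTT
Step 2: 6 trees catch fire, 4 burn out
  TTT.T
  T.FTT
  T..FT
  F...F
  TF.FT
Step 3: 6 trees catch fire, 6 burn out
  TTF.T
  T..FT
  F...F
  .....
  F...F
Step 4: 3 trees catch fire, 6 burn out
  TF..T
  F...F
  .....
  .....
  .....
Step 5: 2 trees catch fire, 3 burn out
  F...F
  .....
  .....
  .....
  .....
Step 6: 0 trees catch fire, 2 burn out
  .....
  .....
  .....
  .....
  .....

.....
.....
.....
.....
.....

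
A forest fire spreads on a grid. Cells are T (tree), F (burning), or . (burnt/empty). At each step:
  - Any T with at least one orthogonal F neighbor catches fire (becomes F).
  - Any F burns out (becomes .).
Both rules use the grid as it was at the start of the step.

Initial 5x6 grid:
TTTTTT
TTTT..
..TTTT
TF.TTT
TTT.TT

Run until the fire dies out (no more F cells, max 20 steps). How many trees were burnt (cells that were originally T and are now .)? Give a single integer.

Step 1: +2 fires, +1 burnt (F count now 2)
Step 2: +2 fires, +2 burnt (F count now 2)
Step 3: +0 fires, +2 burnt (F count now 0)
Fire out after step 3
Initially T: 23, now '.': 11
Total burnt (originally-T cells now '.'): 4

Answer: 4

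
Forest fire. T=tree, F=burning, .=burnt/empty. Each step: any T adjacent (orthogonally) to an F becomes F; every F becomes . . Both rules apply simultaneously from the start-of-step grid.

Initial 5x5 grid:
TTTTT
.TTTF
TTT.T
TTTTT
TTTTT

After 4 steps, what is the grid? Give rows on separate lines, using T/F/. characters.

Step 1: 3 trees catch fire, 1 burn out
  TTTTF
  .TTF.
  TTT.F
  TTTTT
  TTTTT
Step 2: 3 trees catch fire, 3 burn out
  TTTF.
  .TF..
  TTT..
  TTTTF
  TTTTT
Step 3: 5 trees catch fire, 3 burn out
  TTF..
  .F...
  TTF..
  TTTF.
  TTTTF
Step 4: 4 trees catch fire, 5 burn out
  TF...
  .....
  TF...
  TTF..
  TTTF.

TF...
.....
TF...
TTF..
TTTF.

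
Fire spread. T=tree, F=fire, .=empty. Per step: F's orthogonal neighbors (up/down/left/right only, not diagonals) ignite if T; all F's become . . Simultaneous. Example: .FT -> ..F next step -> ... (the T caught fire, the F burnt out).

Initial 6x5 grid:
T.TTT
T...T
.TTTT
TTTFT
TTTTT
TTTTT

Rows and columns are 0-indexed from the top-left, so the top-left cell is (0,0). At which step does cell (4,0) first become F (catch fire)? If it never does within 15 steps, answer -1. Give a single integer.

Step 1: cell (4,0)='T' (+4 fires, +1 burnt)
Step 2: cell (4,0)='T' (+6 fires, +4 burnt)
Step 3: cell (4,0)='T' (+6 fires, +6 burnt)
Step 4: cell (4,0)='F' (+3 fires, +6 burnt)
  -> target ignites at step 4
Step 5: cell (4,0)='.' (+2 fires, +3 burnt)
Step 6: cell (4,0)='.' (+1 fires, +2 burnt)
Step 7: cell (4,0)='.' (+0 fires, +1 burnt)
  fire out at step 7

4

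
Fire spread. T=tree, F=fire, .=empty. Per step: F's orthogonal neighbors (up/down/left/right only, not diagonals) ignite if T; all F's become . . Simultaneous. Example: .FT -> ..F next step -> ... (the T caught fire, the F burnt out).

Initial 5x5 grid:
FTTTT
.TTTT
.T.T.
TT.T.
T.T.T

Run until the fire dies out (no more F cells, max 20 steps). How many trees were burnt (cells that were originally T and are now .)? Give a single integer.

Answer: 14

Derivation:
Step 1: +1 fires, +1 burnt (F count now 1)
Step 2: +2 fires, +1 burnt (F count now 2)
Step 3: +3 fires, +2 burnt (F count now 3)
Step 4: +3 fires, +3 burnt (F count now 3)
Step 5: +3 fires, +3 burnt (F count now 3)
Step 6: +2 fires, +3 burnt (F count now 2)
Step 7: +0 fires, +2 burnt (F count now 0)
Fire out after step 7
Initially T: 16, now '.': 23
Total burnt (originally-T cells now '.'): 14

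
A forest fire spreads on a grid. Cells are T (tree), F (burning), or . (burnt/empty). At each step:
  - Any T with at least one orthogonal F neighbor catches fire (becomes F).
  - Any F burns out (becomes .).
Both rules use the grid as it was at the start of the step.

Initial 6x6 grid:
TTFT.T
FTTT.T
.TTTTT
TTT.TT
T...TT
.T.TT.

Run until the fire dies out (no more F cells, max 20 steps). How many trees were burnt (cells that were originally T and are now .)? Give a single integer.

Step 1: +5 fires, +2 burnt (F count now 5)
Step 2: +3 fires, +5 burnt (F count now 3)
Step 3: +3 fires, +3 burnt (F count now 3)
Step 4: +2 fires, +3 burnt (F count now 2)
Step 5: +3 fires, +2 burnt (F count now 3)
Step 6: +3 fires, +3 burnt (F count now 3)
Step 7: +3 fires, +3 burnt (F count now 3)
Step 8: +1 fires, +3 burnt (F count now 1)
Step 9: +0 fires, +1 burnt (F count now 0)
Fire out after step 9
Initially T: 24, now '.': 35
Total burnt (originally-T cells now '.'): 23

Answer: 23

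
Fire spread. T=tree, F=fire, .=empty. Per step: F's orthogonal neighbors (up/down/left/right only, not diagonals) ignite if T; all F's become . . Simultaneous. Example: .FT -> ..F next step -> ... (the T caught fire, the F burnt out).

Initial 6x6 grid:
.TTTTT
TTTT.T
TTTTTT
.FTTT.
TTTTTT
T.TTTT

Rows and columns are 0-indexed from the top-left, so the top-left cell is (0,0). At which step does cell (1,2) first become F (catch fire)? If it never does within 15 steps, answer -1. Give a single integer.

Step 1: cell (1,2)='T' (+3 fires, +1 burnt)
Step 2: cell (1,2)='T' (+6 fires, +3 burnt)
Step 3: cell (1,2)='F' (+8 fires, +6 burnt)
  -> target ignites at step 3
Step 4: cell (1,2)='.' (+5 fires, +8 burnt)
Step 5: cell (1,2)='.' (+4 fires, +5 burnt)
Step 6: cell (1,2)='.' (+3 fires, +4 burnt)
Step 7: cell (1,2)='.' (+1 fires, +3 burnt)
Step 8: cell (1,2)='.' (+0 fires, +1 burnt)
  fire out at step 8

3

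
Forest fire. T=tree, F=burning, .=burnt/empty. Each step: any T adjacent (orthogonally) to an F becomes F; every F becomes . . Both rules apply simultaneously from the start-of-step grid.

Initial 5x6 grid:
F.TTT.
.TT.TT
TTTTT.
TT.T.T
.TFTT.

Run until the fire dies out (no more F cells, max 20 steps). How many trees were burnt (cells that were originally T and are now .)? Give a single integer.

Answer: 18

Derivation:
Step 1: +2 fires, +2 burnt (F count now 2)
Step 2: +3 fires, +2 burnt (F count now 3)
Step 3: +3 fires, +3 burnt (F count now 3)
Step 4: +4 fires, +3 burnt (F count now 4)
Step 5: +2 fires, +4 burnt (F count now 2)
Step 6: +3 fires, +2 burnt (F count now 3)
Step 7: +1 fires, +3 burnt (F count now 1)
Step 8: +0 fires, +1 burnt (F count now 0)
Fire out after step 8
Initially T: 19, now '.': 29
Total burnt (originally-T cells now '.'): 18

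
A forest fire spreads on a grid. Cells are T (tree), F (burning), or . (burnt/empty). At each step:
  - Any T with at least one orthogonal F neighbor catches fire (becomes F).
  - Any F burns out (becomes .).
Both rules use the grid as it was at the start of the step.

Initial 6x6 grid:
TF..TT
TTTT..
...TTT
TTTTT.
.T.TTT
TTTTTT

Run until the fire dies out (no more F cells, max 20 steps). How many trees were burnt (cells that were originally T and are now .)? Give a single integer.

Step 1: +2 fires, +1 burnt (F count now 2)
Step 2: +2 fires, +2 burnt (F count now 2)
Step 3: +1 fires, +2 burnt (F count now 1)
Step 4: +1 fires, +1 burnt (F count now 1)
Step 5: +2 fires, +1 burnt (F count now 2)
Step 6: +4 fires, +2 burnt (F count now 4)
Step 7: +3 fires, +4 burnt (F count now 3)
Step 8: +5 fires, +3 burnt (F count now 5)
Step 9: +2 fires, +5 burnt (F count now 2)
Step 10: +1 fires, +2 burnt (F count now 1)
Step 11: +0 fires, +1 burnt (F count now 0)
Fire out after step 11
Initially T: 25, now '.': 34
Total burnt (originally-T cells now '.'): 23

Answer: 23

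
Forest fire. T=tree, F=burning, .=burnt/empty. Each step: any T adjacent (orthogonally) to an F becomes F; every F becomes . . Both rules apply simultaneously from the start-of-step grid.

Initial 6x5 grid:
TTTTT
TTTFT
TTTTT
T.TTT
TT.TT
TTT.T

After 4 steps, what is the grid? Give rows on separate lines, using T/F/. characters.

Step 1: 4 trees catch fire, 1 burn out
  TTTFT
  TTF.F
  TTTFT
  T.TTT
  TT.TT
  TTT.T
Step 2: 6 trees catch fire, 4 burn out
  TTF.F
  TF...
  TTF.F
  T.TFT
  TT.TT
  TTT.T
Step 3: 6 trees catch fire, 6 burn out
  TF...
  F....
  TF...
  T.F.F
  TT.FT
  TTT.T
Step 4: 3 trees catch fire, 6 burn out
  F....
  .....
  F....
  T....
  TT..F
  TTT.T

F....
.....
F....
T....
TT..F
TTT.T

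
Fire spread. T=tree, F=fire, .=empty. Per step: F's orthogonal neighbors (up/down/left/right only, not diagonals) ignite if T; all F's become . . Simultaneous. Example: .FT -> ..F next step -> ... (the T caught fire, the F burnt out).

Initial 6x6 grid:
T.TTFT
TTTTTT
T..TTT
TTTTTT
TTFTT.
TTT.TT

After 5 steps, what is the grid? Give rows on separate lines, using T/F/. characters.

Step 1: 7 trees catch fire, 2 burn out
  T.TF.F
  TTTTFT
  T..TTT
  TTFTTT
  TF.FT.
  TTF.TT
Step 2: 9 trees catch fire, 7 burn out
  T.F...
  TTTF.F
  T..TFT
  TF.FTT
  F...F.
  TF..TT
Step 3: 7 trees catch fire, 9 burn out
  T.....
  TTF...
  T..F.F
  F...FT
  ......
  F...FT
Step 4: 4 trees catch fire, 7 burn out
  T.....
  TF....
  F.....
  .....F
  ......
  .....F
Step 5: 1 trees catch fire, 4 burn out
  T.....
  F.....
  ......
  ......
  ......
  ......

T.....
F.....
......
......
......
......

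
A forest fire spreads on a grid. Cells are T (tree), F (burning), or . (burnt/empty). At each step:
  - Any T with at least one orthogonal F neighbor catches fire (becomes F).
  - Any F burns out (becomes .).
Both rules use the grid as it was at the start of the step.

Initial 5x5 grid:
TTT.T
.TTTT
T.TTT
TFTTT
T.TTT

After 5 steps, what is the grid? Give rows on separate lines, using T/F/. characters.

Step 1: 2 trees catch fire, 1 burn out
  TTT.T
  .TTTT
  T.TTT
  F.FTT
  T.TTT
Step 2: 5 trees catch fire, 2 burn out
  TTT.T
  .TTTT
  F.FTT
  ...FT
  F.FTT
Step 3: 4 trees catch fire, 5 burn out
  TTT.T
  .TFTT
  ...FT
  ....F
  ...FT
Step 4: 5 trees catch fire, 4 burn out
  TTF.T
  .F.FT
  ....F
  .....
  ....F
Step 5: 2 trees catch fire, 5 burn out
  TF..T
  ....F
  .....
  .....
  .....

TF..T
....F
.....
.....
.....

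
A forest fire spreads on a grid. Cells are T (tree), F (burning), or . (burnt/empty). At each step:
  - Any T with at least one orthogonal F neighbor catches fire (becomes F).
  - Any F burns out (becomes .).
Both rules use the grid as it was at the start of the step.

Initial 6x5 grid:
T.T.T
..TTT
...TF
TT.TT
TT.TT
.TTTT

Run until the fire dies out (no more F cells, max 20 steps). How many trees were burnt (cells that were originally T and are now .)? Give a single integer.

Step 1: +3 fires, +1 burnt (F count now 3)
Step 2: +4 fires, +3 burnt (F count now 4)
Step 3: +3 fires, +4 burnt (F count now 3)
Step 4: +2 fires, +3 burnt (F count now 2)
Step 5: +1 fires, +2 burnt (F count now 1)
Step 6: +1 fires, +1 burnt (F count now 1)
Step 7: +1 fires, +1 burnt (F count now 1)
Step 8: +2 fires, +1 burnt (F count now 2)
Step 9: +1 fires, +2 burnt (F count now 1)
Step 10: +0 fires, +1 burnt (F count now 0)
Fire out after step 10
Initially T: 19, now '.': 29
Total burnt (originally-T cells now '.'): 18

Answer: 18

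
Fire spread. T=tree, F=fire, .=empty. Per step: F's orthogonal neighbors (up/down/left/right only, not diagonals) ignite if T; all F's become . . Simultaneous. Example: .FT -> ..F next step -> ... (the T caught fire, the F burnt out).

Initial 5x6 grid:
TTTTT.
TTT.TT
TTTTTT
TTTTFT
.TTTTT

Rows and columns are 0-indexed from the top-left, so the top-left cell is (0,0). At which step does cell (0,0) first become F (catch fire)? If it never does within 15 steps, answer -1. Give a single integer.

Step 1: cell (0,0)='T' (+4 fires, +1 burnt)
Step 2: cell (0,0)='T' (+6 fires, +4 burnt)
Step 3: cell (0,0)='T' (+5 fires, +6 burnt)
Step 4: cell (0,0)='T' (+5 fires, +5 burnt)
Step 5: cell (0,0)='T' (+3 fires, +5 burnt)
Step 6: cell (0,0)='T' (+2 fires, +3 burnt)
Step 7: cell (0,0)='F' (+1 fires, +2 burnt)
  -> target ignites at step 7
Step 8: cell (0,0)='.' (+0 fires, +1 burnt)
  fire out at step 8

7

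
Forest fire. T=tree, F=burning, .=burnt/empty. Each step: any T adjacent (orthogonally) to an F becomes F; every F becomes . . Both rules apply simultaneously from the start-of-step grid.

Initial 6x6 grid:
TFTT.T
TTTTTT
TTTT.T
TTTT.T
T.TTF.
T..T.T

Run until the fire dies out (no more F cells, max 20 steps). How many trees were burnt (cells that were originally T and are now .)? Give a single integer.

Answer: 25

Derivation:
Step 1: +4 fires, +2 burnt (F count now 4)
Step 2: +7 fires, +4 burnt (F count now 7)
Step 3: +6 fires, +7 burnt (F count now 6)
Step 4: +2 fires, +6 burnt (F count now 2)
Step 5: +2 fires, +2 burnt (F count now 2)
Step 6: +3 fires, +2 burnt (F count now 3)
Step 7: +1 fires, +3 burnt (F count now 1)
Step 8: +0 fires, +1 burnt (F count now 0)
Fire out after step 8
Initially T: 26, now '.': 35
Total burnt (originally-T cells now '.'): 25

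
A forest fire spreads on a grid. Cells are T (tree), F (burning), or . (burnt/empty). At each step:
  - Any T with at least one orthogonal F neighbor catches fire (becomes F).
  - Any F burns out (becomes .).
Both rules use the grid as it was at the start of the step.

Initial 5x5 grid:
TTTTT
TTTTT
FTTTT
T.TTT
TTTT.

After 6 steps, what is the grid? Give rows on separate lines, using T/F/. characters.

Step 1: 3 trees catch fire, 1 burn out
  TTTTT
  FTTTT
  .FTTT
  F.TTT
  TTTT.
Step 2: 4 trees catch fire, 3 burn out
  FTTTT
  .FTTT
  ..FTT
  ..TTT
  FTTT.
Step 3: 5 trees catch fire, 4 burn out
  .FTTT
  ..FTT
  ...FT
  ..FTT
  .FTT.
Step 4: 5 trees catch fire, 5 burn out
  ..FTT
  ...FT
  ....F
  ...FT
  ..FT.
Step 5: 4 trees catch fire, 5 burn out
  ...FT
  ....F
  .....
  ....F
  ...F.
Step 6: 1 trees catch fire, 4 burn out
  ....F
  .....
  .....
  .....
  .....

....F
.....
.....
.....
.....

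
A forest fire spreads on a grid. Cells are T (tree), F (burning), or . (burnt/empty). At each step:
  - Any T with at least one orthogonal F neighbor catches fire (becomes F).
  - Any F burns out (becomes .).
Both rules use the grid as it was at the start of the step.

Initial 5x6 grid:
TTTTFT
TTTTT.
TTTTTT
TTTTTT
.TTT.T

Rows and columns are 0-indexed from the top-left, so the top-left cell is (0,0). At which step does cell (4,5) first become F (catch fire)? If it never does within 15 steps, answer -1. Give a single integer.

Step 1: cell (4,5)='T' (+3 fires, +1 burnt)
Step 2: cell (4,5)='T' (+3 fires, +3 burnt)
Step 3: cell (4,5)='T' (+5 fires, +3 burnt)
Step 4: cell (4,5)='T' (+5 fires, +5 burnt)
Step 5: cell (4,5)='F' (+5 fires, +5 burnt)
  -> target ignites at step 5
Step 6: cell (4,5)='.' (+3 fires, +5 burnt)
Step 7: cell (4,5)='.' (+2 fires, +3 burnt)
Step 8: cell (4,5)='.' (+0 fires, +2 burnt)
  fire out at step 8

5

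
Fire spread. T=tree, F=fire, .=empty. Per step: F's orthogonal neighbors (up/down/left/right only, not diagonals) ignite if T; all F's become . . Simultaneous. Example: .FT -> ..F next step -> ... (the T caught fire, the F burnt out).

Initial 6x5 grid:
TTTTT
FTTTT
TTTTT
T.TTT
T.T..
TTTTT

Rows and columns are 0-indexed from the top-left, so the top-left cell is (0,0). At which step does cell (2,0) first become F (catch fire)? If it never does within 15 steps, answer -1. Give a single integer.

Step 1: cell (2,0)='F' (+3 fires, +1 burnt)
  -> target ignites at step 1
Step 2: cell (2,0)='.' (+4 fires, +3 burnt)
Step 3: cell (2,0)='.' (+4 fires, +4 burnt)
Step 4: cell (2,0)='.' (+5 fires, +4 burnt)
Step 5: cell (2,0)='.' (+5 fires, +5 burnt)
Step 6: cell (2,0)='.' (+2 fires, +5 burnt)
Step 7: cell (2,0)='.' (+1 fires, +2 burnt)
Step 8: cell (2,0)='.' (+1 fires, +1 burnt)
Step 9: cell (2,0)='.' (+0 fires, +1 burnt)
  fire out at step 9

1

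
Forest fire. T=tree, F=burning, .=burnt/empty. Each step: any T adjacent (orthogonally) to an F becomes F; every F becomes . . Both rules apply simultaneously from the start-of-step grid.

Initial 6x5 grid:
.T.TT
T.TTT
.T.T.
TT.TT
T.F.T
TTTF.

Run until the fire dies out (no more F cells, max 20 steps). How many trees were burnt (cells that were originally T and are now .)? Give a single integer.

Answer: 7

Derivation:
Step 1: +1 fires, +2 burnt (F count now 1)
Step 2: +1 fires, +1 burnt (F count now 1)
Step 3: +1 fires, +1 burnt (F count now 1)
Step 4: +1 fires, +1 burnt (F count now 1)
Step 5: +1 fires, +1 burnt (F count now 1)
Step 6: +1 fires, +1 burnt (F count now 1)
Step 7: +1 fires, +1 burnt (F count now 1)
Step 8: +0 fires, +1 burnt (F count now 0)
Fire out after step 8
Initially T: 18, now '.': 19
Total burnt (originally-T cells now '.'): 7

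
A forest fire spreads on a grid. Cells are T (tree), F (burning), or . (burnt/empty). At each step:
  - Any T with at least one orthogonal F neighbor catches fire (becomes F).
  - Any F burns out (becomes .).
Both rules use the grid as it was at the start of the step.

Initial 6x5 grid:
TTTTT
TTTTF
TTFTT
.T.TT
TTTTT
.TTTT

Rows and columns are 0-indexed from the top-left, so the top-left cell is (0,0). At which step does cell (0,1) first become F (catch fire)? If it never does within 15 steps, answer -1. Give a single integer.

Step 1: cell (0,1)='T' (+6 fires, +2 burnt)
Step 2: cell (0,1)='T' (+7 fires, +6 burnt)
Step 3: cell (0,1)='F' (+5 fires, +7 burnt)
  -> target ignites at step 3
Step 4: cell (0,1)='.' (+6 fires, +5 burnt)
Step 5: cell (0,1)='.' (+1 fires, +6 burnt)
Step 6: cell (0,1)='.' (+0 fires, +1 burnt)
  fire out at step 6

3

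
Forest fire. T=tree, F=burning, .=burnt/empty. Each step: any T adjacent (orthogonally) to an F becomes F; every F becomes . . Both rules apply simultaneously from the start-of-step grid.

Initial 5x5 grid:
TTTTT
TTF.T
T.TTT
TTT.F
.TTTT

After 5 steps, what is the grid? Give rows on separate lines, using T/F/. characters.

Step 1: 5 trees catch fire, 2 burn out
  TTFTT
  TF..T
  T.FTF
  TTT..
  .TTTF
Step 2: 7 trees catch fire, 5 burn out
  TF.FT
  F...F
  T..F.
  TTF..
  .TTF.
Step 3: 5 trees catch fire, 7 burn out
  F...F
  .....
  F....
  TF...
  .TF..
Step 4: 2 trees catch fire, 5 burn out
  .....
  .....
  .....
  F....
  .F...
Step 5: 0 trees catch fire, 2 burn out
  .....
  .....
  .....
  .....
  .....

.....
.....
.....
.....
.....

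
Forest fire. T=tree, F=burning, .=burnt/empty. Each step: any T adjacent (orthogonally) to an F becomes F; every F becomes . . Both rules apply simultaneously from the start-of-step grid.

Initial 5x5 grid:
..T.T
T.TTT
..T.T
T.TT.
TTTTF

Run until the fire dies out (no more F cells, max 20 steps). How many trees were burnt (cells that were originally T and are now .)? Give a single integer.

Step 1: +1 fires, +1 burnt (F count now 1)
Step 2: +2 fires, +1 burnt (F count now 2)
Step 3: +2 fires, +2 burnt (F count now 2)
Step 4: +2 fires, +2 burnt (F count now 2)
Step 5: +2 fires, +2 burnt (F count now 2)
Step 6: +2 fires, +2 burnt (F count now 2)
Step 7: +1 fires, +2 burnt (F count now 1)
Step 8: +2 fires, +1 burnt (F count now 2)
Step 9: +0 fires, +2 burnt (F count now 0)
Fire out after step 9
Initially T: 15, now '.': 24
Total burnt (originally-T cells now '.'): 14

Answer: 14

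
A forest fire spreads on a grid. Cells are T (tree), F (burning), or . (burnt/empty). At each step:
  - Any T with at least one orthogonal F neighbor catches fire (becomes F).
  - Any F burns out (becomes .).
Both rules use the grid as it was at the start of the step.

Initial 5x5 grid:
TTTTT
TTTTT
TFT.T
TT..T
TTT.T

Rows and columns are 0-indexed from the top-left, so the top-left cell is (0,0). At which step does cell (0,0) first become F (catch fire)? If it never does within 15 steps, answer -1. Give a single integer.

Step 1: cell (0,0)='T' (+4 fires, +1 burnt)
Step 2: cell (0,0)='T' (+5 fires, +4 burnt)
Step 3: cell (0,0)='F' (+5 fires, +5 burnt)
  -> target ignites at step 3
Step 4: cell (0,0)='.' (+2 fires, +5 burnt)
Step 5: cell (0,0)='.' (+2 fires, +2 burnt)
Step 6: cell (0,0)='.' (+1 fires, +2 burnt)
Step 7: cell (0,0)='.' (+1 fires, +1 burnt)
Step 8: cell (0,0)='.' (+0 fires, +1 burnt)
  fire out at step 8

3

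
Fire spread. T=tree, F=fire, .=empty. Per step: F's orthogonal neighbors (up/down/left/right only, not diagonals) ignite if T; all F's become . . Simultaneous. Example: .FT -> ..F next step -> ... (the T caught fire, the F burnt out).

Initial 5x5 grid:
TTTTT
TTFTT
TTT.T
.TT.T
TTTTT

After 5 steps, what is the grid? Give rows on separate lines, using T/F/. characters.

Step 1: 4 trees catch fire, 1 burn out
  TTFTT
  TF.FT
  TTF.T
  .TT.T
  TTTTT
Step 2: 6 trees catch fire, 4 burn out
  TF.FT
  F...F
  TF..T
  .TF.T
  TTTTT
Step 3: 6 trees catch fire, 6 burn out
  F...F
  .....
  F...F
  .F..T
  TTFTT
Step 4: 3 trees catch fire, 6 burn out
  .....
  .....
  .....
  ....F
  TF.FT
Step 5: 2 trees catch fire, 3 burn out
  .....
  .....
  .....
  .....
  F...F

.....
.....
.....
.....
F...F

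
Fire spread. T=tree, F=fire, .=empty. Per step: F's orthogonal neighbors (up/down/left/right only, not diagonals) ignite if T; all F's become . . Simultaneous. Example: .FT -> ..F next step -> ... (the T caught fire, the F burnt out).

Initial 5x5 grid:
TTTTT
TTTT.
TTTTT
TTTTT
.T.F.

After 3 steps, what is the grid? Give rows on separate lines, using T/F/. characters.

Step 1: 1 trees catch fire, 1 burn out
  TTTTT
  TTTT.
  TTTTT
  TTTFT
  .T...
Step 2: 3 trees catch fire, 1 burn out
  TTTTT
  TTTT.
  TTTFT
  TTF.F
  .T...
Step 3: 4 trees catch fire, 3 burn out
  TTTTT
  TTTF.
  TTF.F
  TF...
  .T...

TTTTT
TTTF.
TTF.F
TF...
.T...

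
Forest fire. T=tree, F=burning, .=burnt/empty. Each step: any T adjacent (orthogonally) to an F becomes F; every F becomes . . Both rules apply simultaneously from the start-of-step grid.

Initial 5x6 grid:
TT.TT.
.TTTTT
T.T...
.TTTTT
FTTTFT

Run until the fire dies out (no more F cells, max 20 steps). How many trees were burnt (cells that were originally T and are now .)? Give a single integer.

Answer: 19

Derivation:
Step 1: +4 fires, +2 burnt (F count now 4)
Step 2: +4 fires, +4 burnt (F count now 4)
Step 3: +1 fires, +4 burnt (F count now 1)
Step 4: +1 fires, +1 burnt (F count now 1)
Step 5: +1 fires, +1 burnt (F count now 1)
Step 6: +2 fires, +1 burnt (F count now 2)
Step 7: +3 fires, +2 burnt (F count now 3)
Step 8: +3 fires, +3 burnt (F count now 3)
Step 9: +0 fires, +3 burnt (F count now 0)
Fire out after step 9
Initially T: 20, now '.': 29
Total burnt (originally-T cells now '.'): 19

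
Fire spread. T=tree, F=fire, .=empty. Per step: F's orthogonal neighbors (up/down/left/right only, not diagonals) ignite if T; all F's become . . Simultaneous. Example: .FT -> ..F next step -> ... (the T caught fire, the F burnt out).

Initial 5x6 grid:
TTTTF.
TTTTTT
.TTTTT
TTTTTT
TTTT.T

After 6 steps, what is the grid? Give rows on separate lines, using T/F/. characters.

Step 1: 2 trees catch fire, 1 burn out
  TTTF..
  TTTTFT
  .TTTTT
  TTTTTT
  TTTT.T
Step 2: 4 trees catch fire, 2 burn out
  TTF...
  TTTF.F
  .TTTFT
  TTTTTT
  TTTT.T
Step 3: 5 trees catch fire, 4 burn out
  TF....
  TTF...
  .TTF.F
  TTTTFT
  TTTT.T
Step 4: 5 trees catch fire, 5 burn out
  F.....
  TF....
  .TF...
  TTTF.F
  TTTT.T
Step 5: 5 trees catch fire, 5 burn out
  ......
  F.....
  .F....
  TTF...
  TTTF.F
Step 6: 2 trees catch fire, 5 burn out
  ......
  ......
  ......
  TF....
  TTF...

......
......
......
TF....
TTF...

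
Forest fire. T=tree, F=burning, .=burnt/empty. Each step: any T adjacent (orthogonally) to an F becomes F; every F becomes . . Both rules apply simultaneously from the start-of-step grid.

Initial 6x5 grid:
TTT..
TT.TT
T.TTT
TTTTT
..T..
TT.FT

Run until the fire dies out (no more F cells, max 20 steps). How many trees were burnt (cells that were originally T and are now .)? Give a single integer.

Answer: 1

Derivation:
Step 1: +1 fires, +1 burnt (F count now 1)
Step 2: +0 fires, +1 burnt (F count now 0)
Fire out after step 2
Initially T: 20, now '.': 11
Total burnt (originally-T cells now '.'): 1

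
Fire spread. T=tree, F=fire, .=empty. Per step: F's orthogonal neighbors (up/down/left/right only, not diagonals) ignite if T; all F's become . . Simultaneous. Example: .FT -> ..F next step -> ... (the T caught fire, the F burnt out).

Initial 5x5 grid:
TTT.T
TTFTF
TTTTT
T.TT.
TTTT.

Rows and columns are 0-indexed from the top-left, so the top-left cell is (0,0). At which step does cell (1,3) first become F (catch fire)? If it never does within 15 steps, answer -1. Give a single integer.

Step 1: cell (1,3)='F' (+6 fires, +2 burnt)
  -> target ignites at step 1
Step 2: cell (1,3)='.' (+5 fires, +6 burnt)
Step 3: cell (1,3)='.' (+4 fires, +5 burnt)
Step 4: cell (1,3)='.' (+3 fires, +4 burnt)
Step 5: cell (1,3)='.' (+1 fires, +3 burnt)
Step 6: cell (1,3)='.' (+0 fires, +1 burnt)
  fire out at step 6

1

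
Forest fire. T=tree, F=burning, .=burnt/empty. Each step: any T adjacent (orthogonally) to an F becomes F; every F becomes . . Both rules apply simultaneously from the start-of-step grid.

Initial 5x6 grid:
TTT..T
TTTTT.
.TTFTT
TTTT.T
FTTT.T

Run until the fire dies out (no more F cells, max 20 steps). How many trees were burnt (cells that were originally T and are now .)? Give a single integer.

Answer: 21

Derivation:
Step 1: +6 fires, +2 burnt (F count now 6)
Step 2: +8 fires, +6 burnt (F count now 8)
Step 3: +3 fires, +8 burnt (F count now 3)
Step 4: +3 fires, +3 burnt (F count now 3)
Step 5: +1 fires, +3 burnt (F count now 1)
Step 6: +0 fires, +1 burnt (F count now 0)
Fire out after step 6
Initially T: 22, now '.': 29
Total burnt (originally-T cells now '.'): 21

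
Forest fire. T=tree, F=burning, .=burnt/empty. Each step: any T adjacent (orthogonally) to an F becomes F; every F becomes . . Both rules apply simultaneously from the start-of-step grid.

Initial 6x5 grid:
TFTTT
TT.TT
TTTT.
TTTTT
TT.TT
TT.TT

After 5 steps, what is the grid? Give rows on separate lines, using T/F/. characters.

Step 1: 3 trees catch fire, 1 burn out
  F.FTT
  TF.TT
  TTTT.
  TTTTT
  TT.TT
  TT.TT
Step 2: 3 trees catch fire, 3 burn out
  ...FT
  F..TT
  TFTT.
  TTTTT
  TT.TT
  TT.TT
Step 3: 5 trees catch fire, 3 burn out
  ....F
  ...FT
  F.FT.
  TFTTT
  TT.TT
  TT.TT
Step 4: 5 trees catch fire, 5 burn out
  .....
  ....F
  ...F.
  F.FTT
  TF.TT
  TT.TT
Step 5: 3 trees catch fire, 5 burn out
  .....
  .....
  .....
  ...FT
  F..TT
  TF.TT

.....
.....
.....
...FT
F..TT
TF.TT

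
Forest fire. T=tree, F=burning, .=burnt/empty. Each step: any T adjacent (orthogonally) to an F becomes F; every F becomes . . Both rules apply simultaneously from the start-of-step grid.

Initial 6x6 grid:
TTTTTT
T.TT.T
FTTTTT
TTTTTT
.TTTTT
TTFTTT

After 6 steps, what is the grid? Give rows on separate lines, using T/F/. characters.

Step 1: 6 trees catch fire, 2 burn out
  TTTTTT
  F.TT.T
  .FTTTT
  FTTTTT
  .TFTTT
  TF.FTT
Step 2: 8 trees catch fire, 6 burn out
  FTTTTT
  ..TT.T
  ..FTTT
  .FFTTT
  .F.FTT
  F...FT
Step 3: 6 trees catch fire, 8 burn out
  .FTTTT
  ..FT.T
  ...FTT
  ...FTT
  ....FT
  .....F
Step 4: 5 trees catch fire, 6 burn out
  ..FTTT
  ...F.T
  ....FT
  ....FT
  .....F
  ......
Step 5: 3 trees catch fire, 5 burn out
  ...FTT
  .....T
  .....F
  .....F
  ......
  ......
Step 6: 2 trees catch fire, 3 burn out
  ....FT
  .....F
  ......
  ......
  ......
  ......

....FT
.....F
......
......
......
......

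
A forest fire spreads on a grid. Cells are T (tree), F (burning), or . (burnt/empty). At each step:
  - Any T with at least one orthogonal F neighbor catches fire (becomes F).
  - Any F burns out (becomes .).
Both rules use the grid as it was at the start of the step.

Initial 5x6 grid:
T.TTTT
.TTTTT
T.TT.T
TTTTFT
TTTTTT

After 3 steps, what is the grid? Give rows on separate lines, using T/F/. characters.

Step 1: 3 trees catch fire, 1 burn out
  T.TTTT
  .TTTTT
  T.TT.T
  TTTF.F
  TTTTFT
Step 2: 5 trees catch fire, 3 burn out
  T.TTTT
  .TTTTT
  T.TF.F
  TTF...
  TTTF.F
Step 3: 5 trees catch fire, 5 burn out
  T.TTTT
  .TTFTF
  T.F...
  TF....
  TTF...

T.TTTT
.TTFTF
T.F...
TF....
TTF...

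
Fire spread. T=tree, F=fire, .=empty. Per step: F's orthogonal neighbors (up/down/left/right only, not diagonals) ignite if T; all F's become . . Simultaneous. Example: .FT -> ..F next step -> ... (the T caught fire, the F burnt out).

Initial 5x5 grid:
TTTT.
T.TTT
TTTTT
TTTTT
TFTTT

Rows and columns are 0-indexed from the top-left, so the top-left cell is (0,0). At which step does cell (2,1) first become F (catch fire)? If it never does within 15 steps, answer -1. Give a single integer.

Step 1: cell (2,1)='T' (+3 fires, +1 burnt)
Step 2: cell (2,1)='F' (+4 fires, +3 burnt)
  -> target ignites at step 2
Step 3: cell (2,1)='.' (+4 fires, +4 burnt)
Step 4: cell (2,1)='.' (+4 fires, +4 burnt)
Step 5: cell (2,1)='.' (+4 fires, +4 burnt)
Step 6: cell (2,1)='.' (+3 fires, +4 burnt)
Step 7: cell (2,1)='.' (+0 fires, +3 burnt)
  fire out at step 7

2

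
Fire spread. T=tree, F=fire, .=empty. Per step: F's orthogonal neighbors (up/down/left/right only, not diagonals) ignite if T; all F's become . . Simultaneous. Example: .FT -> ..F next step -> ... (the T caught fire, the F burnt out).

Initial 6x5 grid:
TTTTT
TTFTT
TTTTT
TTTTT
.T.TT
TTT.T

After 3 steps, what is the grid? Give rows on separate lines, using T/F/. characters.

Step 1: 4 trees catch fire, 1 burn out
  TTFTT
  TF.FT
  TTFTT
  TTTTT
  .T.TT
  TTT.T
Step 2: 7 trees catch fire, 4 burn out
  TF.FT
  F...F
  TF.FT
  TTFTT
  .T.TT
  TTT.T
Step 3: 6 trees catch fire, 7 burn out
  F...F
  .....
  F...F
  TF.FT
  .T.TT
  TTT.T

F...F
.....
F...F
TF.FT
.T.TT
TTT.T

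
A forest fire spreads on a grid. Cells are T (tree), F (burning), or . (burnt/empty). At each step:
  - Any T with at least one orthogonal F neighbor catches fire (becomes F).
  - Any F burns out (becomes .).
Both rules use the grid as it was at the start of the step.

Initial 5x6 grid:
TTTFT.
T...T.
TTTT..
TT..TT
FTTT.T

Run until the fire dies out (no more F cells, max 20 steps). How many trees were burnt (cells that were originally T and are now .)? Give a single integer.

Answer: 15

Derivation:
Step 1: +4 fires, +2 burnt (F count now 4)
Step 2: +5 fires, +4 burnt (F count now 5)
Step 3: +4 fires, +5 burnt (F count now 4)
Step 4: +1 fires, +4 burnt (F count now 1)
Step 5: +1 fires, +1 burnt (F count now 1)
Step 6: +0 fires, +1 burnt (F count now 0)
Fire out after step 6
Initially T: 18, now '.': 27
Total burnt (originally-T cells now '.'): 15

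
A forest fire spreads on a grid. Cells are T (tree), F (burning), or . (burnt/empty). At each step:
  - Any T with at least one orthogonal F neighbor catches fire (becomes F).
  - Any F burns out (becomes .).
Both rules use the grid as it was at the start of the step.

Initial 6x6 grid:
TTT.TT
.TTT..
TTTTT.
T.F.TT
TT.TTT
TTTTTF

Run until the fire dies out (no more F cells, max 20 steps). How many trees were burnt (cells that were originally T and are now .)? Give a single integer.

Answer: 24

Derivation:
Step 1: +3 fires, +2 burnt (F count now 3)
Step 2: +6 fires, +3 burnt (F count now 6)
Step 3: +8 fires, +6 burnt (F count now 8)
Step 4: +3 fires, +8 burnt (F count now 3)
Step 5: +4 fires, +3 burnt (F count now 4)
Step 6: +0 fires, +4 burnt (F count now 0)
Fire out after step 6
Initially T: 26, now '.': 34
Total burnt (originally-T cells now '.'): 24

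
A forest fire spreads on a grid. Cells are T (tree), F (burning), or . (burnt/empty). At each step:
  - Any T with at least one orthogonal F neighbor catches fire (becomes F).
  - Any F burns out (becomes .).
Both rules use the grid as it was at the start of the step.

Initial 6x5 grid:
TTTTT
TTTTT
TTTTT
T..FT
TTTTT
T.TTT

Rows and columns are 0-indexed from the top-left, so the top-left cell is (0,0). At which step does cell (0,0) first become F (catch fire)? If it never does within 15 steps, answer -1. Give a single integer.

Step 1: cell (0,0)='T' (+3 fires, +1 burnt)
Step 2: cell (0,0)='T' (+6 fires, +3 burnt)
Step 3: cell (0,0)='T' (+7 fires, +6 burnt)
Step 4: cell (0,0)='T' (+5 fires, +7 burnt)
Step 5: cell (0,0)='T' (+4 fires, +5 burnt)
Step 6: cell (0,0)='F' (+1 fires, +4 burnt)
  -> target ignites at step 6
Step 7: cell (0,0)='.' (+0 fires, +1 burnt)
  fire out at step 7

6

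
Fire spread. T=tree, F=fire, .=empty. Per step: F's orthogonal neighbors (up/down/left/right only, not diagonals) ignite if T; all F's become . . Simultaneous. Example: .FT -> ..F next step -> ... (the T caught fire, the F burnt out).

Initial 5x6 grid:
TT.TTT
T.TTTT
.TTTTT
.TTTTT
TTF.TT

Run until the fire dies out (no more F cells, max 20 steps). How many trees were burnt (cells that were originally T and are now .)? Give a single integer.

Answer: 21

Derivation:
Step 1: +2 fires, +1 burnt (F count now 2)
Step 2: +4 fires, +2 burnt (F count now 4)
Step 3: +4 fires, +4 burnt (F count now 4)
Step 4: +4 fires, +4 burnt (F count now 4)
Step 5: +4 fires, +4 burnt (F count now 4)
Step 6: +2 fires, +4 burnt (F count now 2)
Step 7: +1 fires, +2 burnt (F count now 1)
Step 8: +0 fires, +1 burnt (F count now 0)
Fire out after step 8
Initially T: 24, now '.': 27
Total burnt (originally-T cells now '.'): 21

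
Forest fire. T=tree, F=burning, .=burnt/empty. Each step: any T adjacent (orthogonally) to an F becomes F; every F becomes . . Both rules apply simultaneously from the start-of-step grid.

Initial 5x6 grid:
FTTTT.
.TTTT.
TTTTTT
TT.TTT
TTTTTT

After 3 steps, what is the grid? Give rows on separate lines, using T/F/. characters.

Step 1: 1 trees catch fire, 1 burn out
  .FTTT.
  .TTTT.
  TTTTTT
  TT.TTT
  TTTTTT
Step 2: 2 trees catch fire, 1 burn out
  ..FTT.
  .FTTT.
  TTTTTT
  TT.TTT
  TTTTTT
Step 3: 3 trees catch fire, 2 burn out
  ...FT.
  ..FTT.
  TFTTTT
  TT.TTT
  TTTTTT

...FT.
..FTT.
TFTTTT
TT.TTT
TTTTTT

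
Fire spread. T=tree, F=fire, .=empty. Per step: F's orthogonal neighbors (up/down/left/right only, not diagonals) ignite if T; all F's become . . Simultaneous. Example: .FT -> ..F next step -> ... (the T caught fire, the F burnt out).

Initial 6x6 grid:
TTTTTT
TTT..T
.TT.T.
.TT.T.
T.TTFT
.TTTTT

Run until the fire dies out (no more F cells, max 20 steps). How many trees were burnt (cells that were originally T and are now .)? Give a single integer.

Step 1: +4 fires, +1 burnt (F count now 4)
Step 2: +4 fires, +4 burnt (F count now 4)
Step 3: +2 fires, +4 burnt (F count now 2)
Step 4: +3 fires, +2 burnt (F count now 3)
Step 5: +2 fires, +3 burnt (F count now 2)
Step 6: +2 fires, +2 burnt (F count now 2)
Step 7: +3 fires, +2 burnt (F count now 3)
Step 8: +2 fires, +3 burnt (F count now 2)
Step 9: +1 fires, +2 burnt (F count now 1)
Step 10: +1 fires, +1 burnt (F count now 1)
Step 11: +0 fires, +1 burnt (F count now 0)
Fire out after step 11
Initially T: 25, now '.': 35
Total burnt (originally-T cells now '.'): 24

Answer: 24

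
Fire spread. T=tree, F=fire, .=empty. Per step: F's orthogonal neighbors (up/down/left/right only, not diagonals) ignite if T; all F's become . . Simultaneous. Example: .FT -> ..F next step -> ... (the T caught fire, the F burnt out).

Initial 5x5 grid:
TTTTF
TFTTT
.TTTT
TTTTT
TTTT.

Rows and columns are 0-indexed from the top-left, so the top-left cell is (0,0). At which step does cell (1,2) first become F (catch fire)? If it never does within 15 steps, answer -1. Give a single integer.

Step 1: cell (1,2)='F' (+6 fires, +2 burnt)
  -> target ignites at step 1
Step 2: cell (1,2)='.' (+6 fires, +6 burnt)
Step 3: cell (1,2)='.' (+5 fires, +6 burnt)
Step 4: cell (1,2)='.' (+3 fires, +5 burnt)
Step 5: cell (1,2)='.' (+1 fires, +3 burnt)
Step 6: cell (1,2)='.' (+0 fires, +1 burnt)
  fire out at step 6

1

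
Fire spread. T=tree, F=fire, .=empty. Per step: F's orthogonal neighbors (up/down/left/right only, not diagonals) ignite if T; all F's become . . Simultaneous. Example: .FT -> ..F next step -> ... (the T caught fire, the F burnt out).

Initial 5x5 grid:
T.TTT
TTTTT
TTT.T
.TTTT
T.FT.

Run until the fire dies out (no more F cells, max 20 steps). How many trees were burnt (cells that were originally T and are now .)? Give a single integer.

Answer: 18

Derivation:
Step 1: +2 fires, +1 burnt (F count now 2)
Step 2: +3 fires, +2 burnt (F count now 3)
Step 3: +3 fires, +3 burnt (F count now 3)
Step 4: +5 fires, +3 burnt (F count now 5)
Step 5: +3 fires, +5 burnt (F count now 3)
Step 6: +2 fires, +3 burnt (F count now 2)
Step 7: +0 fires, +2 burnt (F count now 0)
Fire out after step 7
Initially T: 19, now '.': 24
Total burnt (originally-T cells now '.'): 18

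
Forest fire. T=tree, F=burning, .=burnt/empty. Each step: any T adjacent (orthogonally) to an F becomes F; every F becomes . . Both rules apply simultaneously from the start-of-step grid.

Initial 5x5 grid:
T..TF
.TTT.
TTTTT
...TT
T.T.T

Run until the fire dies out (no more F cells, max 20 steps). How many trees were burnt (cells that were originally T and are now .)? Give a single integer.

Answer: 12

Derivation:
Step 1: +1 fires, +1 burnt (F count now 1)
Step 2: +1 fires, +1 burnt (F count now 1)
Step 3: +2 fires, +1 burnt (F count now 2)
Step 4: +4 fires, +2 burnt (F count now 4)
Step 5: +2 fires, +4 burnt (F count now 2)
Step 6: +2 fires, +2 burnt (F count now 2)
Step 7: +0 fires, +2 burnt (F count now 0)
Fire out after step 7
Initially T: 15, now '.': 22
Total burnt (originally-T cells now '.'): 12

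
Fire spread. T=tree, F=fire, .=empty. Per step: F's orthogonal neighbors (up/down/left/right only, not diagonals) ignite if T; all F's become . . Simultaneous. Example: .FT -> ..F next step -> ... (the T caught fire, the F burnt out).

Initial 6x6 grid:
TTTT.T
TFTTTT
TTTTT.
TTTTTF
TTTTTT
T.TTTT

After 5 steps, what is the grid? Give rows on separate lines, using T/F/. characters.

Step 1: 6 trees catch fire, 2 burn out
  TFTT.T
  F.FTTT
  TFTTT.
  TTTTF.
  TTTTTF
  T.TTTT
Step 2: 10 trees catch fire, 6 burn out
  F.FT.T
  ...FTT
  F.FTF.
  TFTF..
  TTTTF.
  T.TTTF
Step 3: 8 trees catch fire, 10 burn out
  ...F.T
  ....FT
  ...F..
  F.F...
  TFTF..
  T.TTF.
Step 4: 4 trees catch fire, 8 burn out
  .....T
  .....F
  ......
  ......
  F.F...
  T.TF..
Step 5: 3 trees catch fire, 4 burn out
  .....F
  ......
  ......
  ......
  ......
  F.F...

.....F
......
......
......
......
F.F...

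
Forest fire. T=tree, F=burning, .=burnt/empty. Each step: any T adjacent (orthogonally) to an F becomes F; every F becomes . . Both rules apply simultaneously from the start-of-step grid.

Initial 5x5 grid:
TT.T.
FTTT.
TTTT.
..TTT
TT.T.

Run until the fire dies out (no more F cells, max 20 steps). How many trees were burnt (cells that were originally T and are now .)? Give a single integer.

Answer: 14

Derivation:
Step 1: +3 fires, +1 burnt (F count now 3)
Step 2: +3 fires, +3 burnt (F count now 3)
Step 3: +2 fires, +3 burnt (F count now 2)
Step 4: +3 fires, +2 burnt (F count now 3)
Step 5: +1 fires, +3 burnt (F count now 1)
Step 6: +2 fires, +1 burnt (F count now 2)
Step 7: +0 fires, +2 burnt (F count now 0)
Fire out after step 7
Initially T: 16, now '.': 23
Total burnt (originally-T cells now '.'): 14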